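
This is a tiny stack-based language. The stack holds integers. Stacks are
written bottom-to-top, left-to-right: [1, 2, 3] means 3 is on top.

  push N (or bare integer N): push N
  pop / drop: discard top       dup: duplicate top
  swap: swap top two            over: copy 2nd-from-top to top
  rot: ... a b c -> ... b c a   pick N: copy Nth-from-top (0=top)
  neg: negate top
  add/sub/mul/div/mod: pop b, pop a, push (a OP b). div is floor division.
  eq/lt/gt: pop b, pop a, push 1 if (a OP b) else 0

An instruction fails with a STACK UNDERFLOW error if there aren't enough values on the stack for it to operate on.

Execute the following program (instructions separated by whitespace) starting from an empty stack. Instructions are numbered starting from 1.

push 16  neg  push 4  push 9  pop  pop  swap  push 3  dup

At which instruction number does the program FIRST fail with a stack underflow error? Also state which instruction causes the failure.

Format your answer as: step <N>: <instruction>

Answer: step 7: swap

Derivation:
Step 1 ('push 16'): stack = [16], depth = 1
Step 2 ('neg'): stack = [-16], depth = 1
Step 3 ('push 4'): stack = [-16, 4], depth = 2
Step 4 ('push 9'): stack = [-16, 4, 9], depth = 3
Step 5 ('pop'): stack = [-16, 4], depth = 2
Step 6 ('pop'): stack = [-16], depth = 1
Step 7 ('swap'): needs 2 value(s) but depth is 1 — STACK UNDERFLOW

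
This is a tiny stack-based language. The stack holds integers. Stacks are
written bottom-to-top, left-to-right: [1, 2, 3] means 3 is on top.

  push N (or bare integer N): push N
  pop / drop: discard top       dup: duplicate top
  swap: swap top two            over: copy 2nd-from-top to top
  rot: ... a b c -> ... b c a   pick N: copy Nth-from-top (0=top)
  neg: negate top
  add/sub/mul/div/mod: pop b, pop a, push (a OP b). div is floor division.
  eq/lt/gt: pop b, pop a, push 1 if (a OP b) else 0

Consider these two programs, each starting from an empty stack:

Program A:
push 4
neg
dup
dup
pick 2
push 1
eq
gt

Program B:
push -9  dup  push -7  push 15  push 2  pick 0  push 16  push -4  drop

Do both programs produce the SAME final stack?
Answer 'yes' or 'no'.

Program A trace:
  After 'push 4': [4]
  After 'neg': [-4]
  After 'dup': [-4, -4]
  After 'dup': [-4, -4, -4]
  After 'pick 2': [-4, -4, -4, -4]
  After 'push 1': [-4, -4, -4, -4, 1]
  After 'eq': [-4, -4, -4, 0]
  After 'gt': [-4, -4, 0]
Program A final stack: [-4, -4, 0]

Program B trace:
  After 'push -9': [-9]
  After 'dup': [-9, -9]
  After 'push -7': [-9, -9, -7]
  After 'push 15': [-9, -9, -7, 15]
  After 'push 2': [-9, -9, -7, 15, 2]
  After 'pick 0': [-9, -9, -7, 15, 2, 2]
  After 'push 16': [-9, -9, -7, 15, 2, 2, 16]
  After 'push -4': [-9, -9, -7, 15, 2, 2, 16, -4]
  After 'drop': [-9, -9, -7, 15, 2, 2, 16]
Program B final stack: [-9, -9, -7, 15, 2, 2, 16]
Same: no

Answer: no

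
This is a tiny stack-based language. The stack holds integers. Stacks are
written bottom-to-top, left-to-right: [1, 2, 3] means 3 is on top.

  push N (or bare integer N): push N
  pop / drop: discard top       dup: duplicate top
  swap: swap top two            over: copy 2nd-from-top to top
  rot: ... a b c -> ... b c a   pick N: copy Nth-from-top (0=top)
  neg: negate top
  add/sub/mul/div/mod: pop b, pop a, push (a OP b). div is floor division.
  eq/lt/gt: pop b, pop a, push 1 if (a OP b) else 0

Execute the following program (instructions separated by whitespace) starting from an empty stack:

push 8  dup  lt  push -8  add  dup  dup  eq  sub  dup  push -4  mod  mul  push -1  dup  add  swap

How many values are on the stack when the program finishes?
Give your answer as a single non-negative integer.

Answer: 2

Derivation:
After 'push 8': stack = [8] (depth 1)
After 'dup': stack = [8, 8] (depth 2)
After 'lt': stack = [0] (depth 1)
After 'push -8': stack = [0, -8] (depth 2)
After 'add': stack = [-8] (depth 1)
After 'dup': stack = [-8, -8] (depth 2)
After 'dup': stack = [-8, -8, -8] (depth 3)
After 'eq': stack = [-8, 1] (depth 2)
After 'sub': stack = [-9] (depth 1)
After 'dup': stack = [-9, -9] (depth 2)
After 'push -4': stack = [-9, -9, -4] (depth 3)
After 'mod': stack = [-9, -1] (depth 2)
After 'mul': stack = [9] (depth 1)
After 'push -1': stack = [9, -1] (depth 2)
After 'dup': stack = [9, -1, -1] (depth 3)
After 'add': stack = [9, -2] (depth 2)
After 'swap': stack = [-2, 9] (depth 2)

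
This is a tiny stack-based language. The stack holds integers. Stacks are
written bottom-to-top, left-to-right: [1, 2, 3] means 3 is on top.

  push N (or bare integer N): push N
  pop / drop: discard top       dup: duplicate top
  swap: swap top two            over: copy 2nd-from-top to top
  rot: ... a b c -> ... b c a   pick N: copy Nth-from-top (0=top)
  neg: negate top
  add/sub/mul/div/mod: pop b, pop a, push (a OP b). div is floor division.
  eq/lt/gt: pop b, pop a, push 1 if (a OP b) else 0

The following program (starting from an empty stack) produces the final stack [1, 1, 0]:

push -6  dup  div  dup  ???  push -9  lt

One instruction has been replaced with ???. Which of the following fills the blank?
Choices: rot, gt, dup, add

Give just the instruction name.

Answer: dup

Derivation:
Stack before ???: [1, 1]
Stack after ???:  [1, 1, 1]
Checking each choice:
  rot: stack underflow (need 3, have 2)
  gt: produces [0]
  dup: MATCH
  add: produces [0]


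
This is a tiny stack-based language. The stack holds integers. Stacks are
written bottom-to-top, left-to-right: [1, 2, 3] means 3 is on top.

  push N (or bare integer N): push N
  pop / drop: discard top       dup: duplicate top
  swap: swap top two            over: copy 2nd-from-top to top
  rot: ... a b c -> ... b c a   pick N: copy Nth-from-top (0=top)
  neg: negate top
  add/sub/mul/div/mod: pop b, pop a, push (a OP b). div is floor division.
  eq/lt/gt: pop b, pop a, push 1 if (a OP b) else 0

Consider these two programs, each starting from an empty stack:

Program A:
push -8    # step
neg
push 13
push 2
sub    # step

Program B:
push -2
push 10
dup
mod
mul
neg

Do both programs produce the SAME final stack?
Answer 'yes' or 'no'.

Answer: no

Derivation:
Program A trace:
  After 'push -8': [-8]
  After 'neg': [8]
  After 'push 13': [8, 13]
  After 'push 2': [8, 13, 2]
  After 'sub': [8, 11]
Program A final stack: [8, 11]

Program B trace:
  After 'push -2': [-2]
  After 'push 10': [-2, 10]
  After 'dup': [-2, 10, 10]
  After 'mod': [-2, 0]
  After 'mul': [0]
  After 'neg': [0]
Program B final stack: [0]
Same: no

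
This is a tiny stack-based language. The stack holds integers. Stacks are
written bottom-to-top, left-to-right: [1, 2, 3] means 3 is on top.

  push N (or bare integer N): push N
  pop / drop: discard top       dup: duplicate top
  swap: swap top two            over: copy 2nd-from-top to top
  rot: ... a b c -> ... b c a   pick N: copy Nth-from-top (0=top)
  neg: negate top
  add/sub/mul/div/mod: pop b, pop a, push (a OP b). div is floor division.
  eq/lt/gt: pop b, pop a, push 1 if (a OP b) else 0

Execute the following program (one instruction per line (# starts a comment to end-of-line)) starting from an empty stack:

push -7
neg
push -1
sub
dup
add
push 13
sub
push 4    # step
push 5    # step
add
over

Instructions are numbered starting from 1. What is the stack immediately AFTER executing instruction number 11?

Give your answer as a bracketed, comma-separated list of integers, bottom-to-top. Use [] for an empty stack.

Answer: [3, 9]

Derivation:
Step 1 ('push -7'): [-7]
Step 2 ('neg'): [7]
Step 3 ('push -1'): [7, -1]
Step 4 ('sub'): [8]
Step 5 ('dup'): [8, 8]
Step 6 ('add'): [16]
Step 7 ('push 13'): [16, 13]
Step 8 ('sub'): [3]
Step 9 ('push 4'): [3, 4]
Step 10 ('push 5'): [3, 4, 5]
Step 11 ('add'): [3, 9]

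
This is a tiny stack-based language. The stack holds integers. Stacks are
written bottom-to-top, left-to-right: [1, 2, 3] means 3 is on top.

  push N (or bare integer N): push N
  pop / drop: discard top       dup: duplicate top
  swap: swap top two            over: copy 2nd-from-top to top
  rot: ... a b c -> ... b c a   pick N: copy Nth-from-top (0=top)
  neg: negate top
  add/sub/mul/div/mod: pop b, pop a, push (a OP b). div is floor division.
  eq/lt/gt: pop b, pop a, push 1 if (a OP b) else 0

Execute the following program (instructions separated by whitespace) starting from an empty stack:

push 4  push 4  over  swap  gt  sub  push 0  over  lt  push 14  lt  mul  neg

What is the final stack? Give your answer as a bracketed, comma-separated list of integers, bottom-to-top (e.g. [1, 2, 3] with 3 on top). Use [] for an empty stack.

Answer: [-4]

Derivation:
After 'push 4': [4]
After 'push 4': [4, 4]
After 'over': [4, 4, 4]
After 'swap': [4, 4, 4]
After 'gt': [4, 0]
After 'sub': [4]
After 'push 0': [4, 0]
After 'over': [4, 0, 4]
After 'lt': [4, 1]
After 'push 14': [4, 1, 14]
After 'lt': [4, 1]
After 'mul': [4]
After 'neg': [-4]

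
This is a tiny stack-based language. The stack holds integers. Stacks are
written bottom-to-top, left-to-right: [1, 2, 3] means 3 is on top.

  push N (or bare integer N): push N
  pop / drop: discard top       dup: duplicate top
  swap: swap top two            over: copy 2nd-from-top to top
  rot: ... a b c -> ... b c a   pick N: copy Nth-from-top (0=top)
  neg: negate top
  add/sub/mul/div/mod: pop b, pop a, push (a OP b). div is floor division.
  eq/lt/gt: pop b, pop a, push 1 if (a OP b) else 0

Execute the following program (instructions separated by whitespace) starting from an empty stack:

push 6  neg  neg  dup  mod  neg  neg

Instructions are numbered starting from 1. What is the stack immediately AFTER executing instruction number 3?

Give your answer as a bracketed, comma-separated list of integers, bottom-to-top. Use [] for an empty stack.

Answer: [6]

Derivation:
Step 1 ('push 6'): [6]
Step 2 ('neg'): [-6]
Step 3 ('neg'): [6]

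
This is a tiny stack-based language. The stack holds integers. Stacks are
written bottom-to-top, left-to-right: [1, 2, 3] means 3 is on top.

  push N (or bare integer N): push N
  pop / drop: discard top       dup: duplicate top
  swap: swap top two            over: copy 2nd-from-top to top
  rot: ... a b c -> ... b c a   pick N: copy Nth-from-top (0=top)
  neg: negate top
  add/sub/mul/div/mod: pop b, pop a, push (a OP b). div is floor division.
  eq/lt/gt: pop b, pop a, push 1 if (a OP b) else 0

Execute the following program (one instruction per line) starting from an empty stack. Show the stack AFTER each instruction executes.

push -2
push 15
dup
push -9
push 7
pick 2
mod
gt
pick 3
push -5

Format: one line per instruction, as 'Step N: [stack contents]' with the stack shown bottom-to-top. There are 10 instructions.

Step 1: [-2]
Step 2: [-2, 15]
Step 3: [-2, 15, 15]
Step 4: [-2, 15, 15, -9]
Step 5: [-2, 15, 15, -9, 7]
Step 6: [-2, 15, 15, -9, 7, 15]
Step 7: [-2, 15, 15, -9, 7]
Step 8: [-2, 15, 15, 0]
Step 9: [-2, 15, 15, 0, -2]
Step 10: [-2, 15, 15, 0, -2, -5]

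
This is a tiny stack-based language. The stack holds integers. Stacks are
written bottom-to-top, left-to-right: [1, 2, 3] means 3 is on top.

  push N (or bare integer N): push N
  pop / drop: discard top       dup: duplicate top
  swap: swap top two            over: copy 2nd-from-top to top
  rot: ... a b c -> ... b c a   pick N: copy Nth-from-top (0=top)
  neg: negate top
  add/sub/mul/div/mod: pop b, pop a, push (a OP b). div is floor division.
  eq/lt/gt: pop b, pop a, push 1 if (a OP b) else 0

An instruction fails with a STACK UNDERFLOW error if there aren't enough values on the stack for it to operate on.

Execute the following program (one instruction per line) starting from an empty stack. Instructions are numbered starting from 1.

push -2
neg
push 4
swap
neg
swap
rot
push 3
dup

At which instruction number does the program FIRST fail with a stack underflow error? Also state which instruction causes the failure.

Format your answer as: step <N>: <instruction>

Step 1 ('push -2'): stack = [-2], depth = 1
Step 2 ('neg'): stack = [2], depth = 1
Step 3 ('push 4'): stack = [2, 4], depth = 2
Step 4 ('swap'): stack = [4, 2], depth = 2
Step 5 ('neg'): stack = [4, -2], depth = 2
Step 6 ('swap'): stack = [-2, 4], depth = 2
Step 7 ('rot'): needs 3 value(s) but depth is 2 — STACK UNDERFLOW

Answer: step 7: rot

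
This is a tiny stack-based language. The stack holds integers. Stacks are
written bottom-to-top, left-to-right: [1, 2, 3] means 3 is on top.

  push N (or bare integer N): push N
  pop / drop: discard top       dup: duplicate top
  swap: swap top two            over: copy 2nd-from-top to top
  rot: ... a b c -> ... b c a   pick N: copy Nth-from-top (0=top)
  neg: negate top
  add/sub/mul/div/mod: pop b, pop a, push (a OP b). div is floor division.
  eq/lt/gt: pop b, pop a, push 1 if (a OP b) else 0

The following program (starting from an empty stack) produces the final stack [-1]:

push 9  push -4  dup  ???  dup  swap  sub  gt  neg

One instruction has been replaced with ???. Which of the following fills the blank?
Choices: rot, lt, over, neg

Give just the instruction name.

Answer: lt

Derivation:
Stack before ???: [9, -4, -4]
Stack after ???:  [9, 0]
Checking each choice:
  rot: produces [-4, 0]
  lt: MATCH
  over: produces [9, -4, 0]
  neg: produces [9, 0]


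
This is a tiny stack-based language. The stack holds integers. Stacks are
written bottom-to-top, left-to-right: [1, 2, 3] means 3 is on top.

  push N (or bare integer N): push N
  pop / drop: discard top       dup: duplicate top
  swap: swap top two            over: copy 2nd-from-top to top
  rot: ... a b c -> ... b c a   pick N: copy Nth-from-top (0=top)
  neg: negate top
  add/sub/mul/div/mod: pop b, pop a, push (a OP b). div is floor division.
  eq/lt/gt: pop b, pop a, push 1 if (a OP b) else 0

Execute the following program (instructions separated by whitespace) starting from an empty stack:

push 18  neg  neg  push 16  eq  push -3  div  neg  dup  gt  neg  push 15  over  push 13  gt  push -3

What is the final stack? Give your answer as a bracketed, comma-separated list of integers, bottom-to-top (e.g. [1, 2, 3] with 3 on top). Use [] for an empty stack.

After 'push 18': [18]
After 'neg': [-18]
After 'neg': [18]
After 'push 16': [18, 16]
After 'eq': [0]
After 'push -3': [0, -3]
After 'div': [0]
After 'neg': [0]
After 'dup': [0, 0]
After 'gt': [0]
After 'neg': [0]
After 'push 15': [0, 15]
After 'over': [0, 15, 0]
After 'push 13': [0, 15, 0, 13]
After 'gt': [0, 15, 0]
After 'push -3': [0, 15, 0, -3]

Answer: [0, 15, 0, -3]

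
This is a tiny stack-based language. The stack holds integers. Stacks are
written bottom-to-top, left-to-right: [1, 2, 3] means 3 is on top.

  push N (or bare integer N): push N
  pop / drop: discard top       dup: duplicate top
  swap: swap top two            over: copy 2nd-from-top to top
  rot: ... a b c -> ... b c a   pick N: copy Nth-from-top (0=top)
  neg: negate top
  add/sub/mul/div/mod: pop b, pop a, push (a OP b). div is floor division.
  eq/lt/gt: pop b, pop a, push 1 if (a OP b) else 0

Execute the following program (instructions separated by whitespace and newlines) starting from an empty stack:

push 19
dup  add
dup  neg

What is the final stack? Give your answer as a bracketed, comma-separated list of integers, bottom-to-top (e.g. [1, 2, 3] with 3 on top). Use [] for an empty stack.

After 'push 19': [19]
After 'dup': [19, 19]
After 'add': [38]
After 'dup': [38, 38]
After 'neg': [38, -38]

Answer: [38, -38]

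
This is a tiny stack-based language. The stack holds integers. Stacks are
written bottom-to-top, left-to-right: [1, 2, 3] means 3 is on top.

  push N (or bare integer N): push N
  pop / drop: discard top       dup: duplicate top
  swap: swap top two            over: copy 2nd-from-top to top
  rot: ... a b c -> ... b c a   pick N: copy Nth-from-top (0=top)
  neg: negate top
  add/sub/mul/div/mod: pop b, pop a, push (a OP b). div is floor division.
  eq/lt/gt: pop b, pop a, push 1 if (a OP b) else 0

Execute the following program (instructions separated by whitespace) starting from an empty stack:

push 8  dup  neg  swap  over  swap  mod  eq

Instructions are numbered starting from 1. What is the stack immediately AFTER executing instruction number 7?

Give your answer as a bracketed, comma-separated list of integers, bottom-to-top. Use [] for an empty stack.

Step 1 ('push 8'): [8]
Step 2 ('dup'): [8, 8]
Step 3 ('neg'): [8, -8]
Step 4 ('swap'): [-8, 8]
Step 5 ('over'): [-8, 8, -8]
Step 6 ('swap'): [-8, -8, 8]
Step 7 ('mod'): [-8, 0]

Answer: [-8, 0]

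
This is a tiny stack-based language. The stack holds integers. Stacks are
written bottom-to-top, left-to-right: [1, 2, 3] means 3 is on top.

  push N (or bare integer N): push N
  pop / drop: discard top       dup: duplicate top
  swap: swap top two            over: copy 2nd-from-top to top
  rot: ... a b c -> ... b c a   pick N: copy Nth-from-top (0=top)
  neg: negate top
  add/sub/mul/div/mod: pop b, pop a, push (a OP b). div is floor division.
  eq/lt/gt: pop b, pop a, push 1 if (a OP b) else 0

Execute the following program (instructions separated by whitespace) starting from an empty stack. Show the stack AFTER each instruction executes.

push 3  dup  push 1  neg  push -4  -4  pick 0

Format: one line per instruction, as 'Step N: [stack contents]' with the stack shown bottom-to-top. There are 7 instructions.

Step 1: [3]
Step 2: [3, 3]
Step 3: [3, 3, 1]
Step 4: [3, 3, -1]
Step 5: [3, 3, -1, -4]
Step 6: [3, 3, -1, -4, -4]
Step 7: [3, 3, -1, -4, -4, -4]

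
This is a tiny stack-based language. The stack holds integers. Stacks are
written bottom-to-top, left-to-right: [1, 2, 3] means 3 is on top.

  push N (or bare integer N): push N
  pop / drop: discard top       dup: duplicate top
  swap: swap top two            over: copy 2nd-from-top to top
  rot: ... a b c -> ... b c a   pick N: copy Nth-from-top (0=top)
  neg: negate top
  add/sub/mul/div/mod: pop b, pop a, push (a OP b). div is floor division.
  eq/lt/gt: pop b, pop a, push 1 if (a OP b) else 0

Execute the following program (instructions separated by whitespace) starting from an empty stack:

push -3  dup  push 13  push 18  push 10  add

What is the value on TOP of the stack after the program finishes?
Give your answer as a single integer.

Answer: 28

Derivation:
After 'push -3': [-3]
After 'dup': [-3, -3]
After 'push 13': [-3, -3, 13]
After 'push 18': [-3, -3, 13, 18]
After 'push 10': [-3, -3, 13, 18, 10]
After 'add': [-3, -3, 13, 28]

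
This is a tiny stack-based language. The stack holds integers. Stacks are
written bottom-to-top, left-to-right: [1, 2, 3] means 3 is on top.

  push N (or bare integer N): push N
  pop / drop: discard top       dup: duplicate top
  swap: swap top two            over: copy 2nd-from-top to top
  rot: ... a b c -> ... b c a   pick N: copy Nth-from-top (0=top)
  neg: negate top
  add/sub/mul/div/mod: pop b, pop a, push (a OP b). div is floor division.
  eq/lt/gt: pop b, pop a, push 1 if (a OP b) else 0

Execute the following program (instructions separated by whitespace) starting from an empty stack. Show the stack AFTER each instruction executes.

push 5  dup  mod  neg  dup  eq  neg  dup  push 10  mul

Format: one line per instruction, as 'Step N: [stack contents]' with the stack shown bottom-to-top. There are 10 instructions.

Step 1: [5]
Step 2: [5, 5]
Step 3: [0]
Step 4: [0]
Step 5: [0, 0]
Step 6: [1]
Step 7: [-1]
Step 8: [-1, -1]
Step 9: [-1, -1, 10]
Step 10: [-1, -10]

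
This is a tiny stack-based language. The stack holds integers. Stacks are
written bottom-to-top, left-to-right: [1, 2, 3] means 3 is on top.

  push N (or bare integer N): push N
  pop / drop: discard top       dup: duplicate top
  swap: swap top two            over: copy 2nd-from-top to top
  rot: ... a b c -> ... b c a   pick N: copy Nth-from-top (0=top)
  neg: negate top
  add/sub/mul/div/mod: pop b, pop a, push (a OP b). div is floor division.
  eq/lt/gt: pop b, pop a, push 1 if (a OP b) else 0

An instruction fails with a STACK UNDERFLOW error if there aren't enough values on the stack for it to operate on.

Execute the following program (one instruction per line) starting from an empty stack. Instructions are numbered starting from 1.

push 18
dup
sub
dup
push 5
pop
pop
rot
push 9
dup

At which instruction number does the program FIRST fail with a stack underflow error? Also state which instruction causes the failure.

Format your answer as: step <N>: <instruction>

Step 1 ('push 18'): stack = [18], depth = 1
Step 2 ('dup'): stack = [18, 18], depth = 2
Step 3 ('sub'): stack = [0], depth = 1
Step 4 ('dup'): stack = [0, 0], depth = 2
Step 5 ('push 5'): stack = [0, 0, 5], depth = 3
Step 6 ('pop'): stack = [0, 0], depth = 2
Step 7 ('pop'): stack = [0], depth = 1
Step 8 ('rot'): needs 3 value(s) but depth is 1 — STACK UNDERFLOW

Answer: step 8: rot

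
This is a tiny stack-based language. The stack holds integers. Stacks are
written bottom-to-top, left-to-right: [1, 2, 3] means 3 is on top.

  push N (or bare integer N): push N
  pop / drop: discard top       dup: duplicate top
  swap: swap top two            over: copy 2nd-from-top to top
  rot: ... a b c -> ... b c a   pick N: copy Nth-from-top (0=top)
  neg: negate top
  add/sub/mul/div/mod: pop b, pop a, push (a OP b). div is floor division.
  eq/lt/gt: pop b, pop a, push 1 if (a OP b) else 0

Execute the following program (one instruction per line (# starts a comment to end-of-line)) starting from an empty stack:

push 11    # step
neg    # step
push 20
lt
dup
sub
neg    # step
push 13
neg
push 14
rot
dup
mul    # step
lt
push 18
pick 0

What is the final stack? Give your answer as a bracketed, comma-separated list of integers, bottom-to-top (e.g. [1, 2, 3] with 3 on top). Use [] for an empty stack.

After 'push 11': [11]
After 'neg': [-11]
After 'push 20': [-11, 20]
After 'lt': [1]
After 'dup': [1, 1]
After 'sub': [0]
After 'neg': [0]
After 'push 13': [0, 13]
After 'neg': [0, -13]
After 'push 14': [0, -13, 14]
After 'rot': [-13, 14, 0]
After 'dup': [-13, 14, 0, 0]
After 'mul': [-13, 14, 0]
After 'lt': [-13, 0]
After 'push 18': [-13, 0, 18]
After 'pick 0': [-13, 0, 18, 18]

Answer: [-13, 0, 18, 18]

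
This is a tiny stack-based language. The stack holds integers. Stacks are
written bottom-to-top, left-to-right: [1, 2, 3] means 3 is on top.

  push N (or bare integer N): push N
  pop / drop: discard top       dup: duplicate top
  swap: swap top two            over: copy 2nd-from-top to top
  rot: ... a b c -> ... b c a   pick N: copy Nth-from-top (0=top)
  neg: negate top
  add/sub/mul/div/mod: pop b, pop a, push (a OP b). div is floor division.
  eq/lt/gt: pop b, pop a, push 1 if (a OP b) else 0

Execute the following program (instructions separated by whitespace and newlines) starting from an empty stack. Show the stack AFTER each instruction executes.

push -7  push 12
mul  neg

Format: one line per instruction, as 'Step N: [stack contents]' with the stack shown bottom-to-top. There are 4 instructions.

Step 1: [-7]
Step 2: [-7, 12]
Step 3: [-84]
Step 4: [84]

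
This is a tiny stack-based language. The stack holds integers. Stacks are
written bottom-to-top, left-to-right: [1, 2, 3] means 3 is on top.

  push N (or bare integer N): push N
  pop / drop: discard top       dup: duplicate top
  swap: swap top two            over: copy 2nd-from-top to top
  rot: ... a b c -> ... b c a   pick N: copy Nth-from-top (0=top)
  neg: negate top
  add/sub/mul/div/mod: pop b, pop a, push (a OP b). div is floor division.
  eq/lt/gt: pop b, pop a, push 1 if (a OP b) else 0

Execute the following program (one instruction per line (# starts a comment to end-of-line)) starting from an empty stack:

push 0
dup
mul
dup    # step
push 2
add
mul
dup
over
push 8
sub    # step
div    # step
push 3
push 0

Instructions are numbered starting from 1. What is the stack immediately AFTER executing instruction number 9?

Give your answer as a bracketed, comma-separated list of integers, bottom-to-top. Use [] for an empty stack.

Answer: [0, 0, 0]

Derivation:
Step 1 ('push 0'): [0]
Step 2 ('dup'): [0, 0]
Step 3 ('mul'): [0]
Step 4 ('dup'): [0, 0]
Step 5 ('push 2'): [0, 0, 2]
Step 6 ('add'): [0, 2]
Step 7 ('mul'): [0]
Step 8 ('dup'): [0, 0]
Step 9 ('over'): [0, 0, 0]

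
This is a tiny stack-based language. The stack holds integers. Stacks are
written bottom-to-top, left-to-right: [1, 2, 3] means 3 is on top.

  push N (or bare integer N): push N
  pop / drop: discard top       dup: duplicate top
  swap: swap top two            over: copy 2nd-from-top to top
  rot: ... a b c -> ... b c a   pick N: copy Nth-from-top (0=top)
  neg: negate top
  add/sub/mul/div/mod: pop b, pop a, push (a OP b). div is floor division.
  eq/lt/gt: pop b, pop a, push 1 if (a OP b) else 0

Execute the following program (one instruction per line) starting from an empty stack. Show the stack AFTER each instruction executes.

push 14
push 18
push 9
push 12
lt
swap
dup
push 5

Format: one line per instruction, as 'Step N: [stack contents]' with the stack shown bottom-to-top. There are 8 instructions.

Step 1: [14]
Step 2: [14, 18]
Step 3: [14, 18, 9]
Step 4: [14, 18, 9, 12]
Step 5: [14, 18, 1]
Step 6: [14, 1, 18]
Step 7: [14, 1, 18, 18]
Step 8: [14, 1, 18, 18, 5]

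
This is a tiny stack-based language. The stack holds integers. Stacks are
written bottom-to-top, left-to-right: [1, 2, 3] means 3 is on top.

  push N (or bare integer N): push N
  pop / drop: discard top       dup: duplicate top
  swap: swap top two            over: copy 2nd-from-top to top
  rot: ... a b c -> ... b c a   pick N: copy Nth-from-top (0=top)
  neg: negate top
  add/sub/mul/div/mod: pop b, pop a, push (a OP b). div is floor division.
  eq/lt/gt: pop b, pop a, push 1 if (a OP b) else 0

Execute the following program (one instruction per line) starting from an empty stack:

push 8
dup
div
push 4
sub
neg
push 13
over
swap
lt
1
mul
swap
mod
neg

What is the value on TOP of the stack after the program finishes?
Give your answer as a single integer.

After 'push 8': [8]
After 'dup': [8, 8]
After 'div': [1]
After 'push 4': [1, 4]
After 'sub': [-3]
After 'neg': [3]
After 'push 13': [3, 13]
After 'over': [3, 13, 3]
After 'swap': [3, 3, 13]
After 'lt': [3, 1]
After 'push 1': [3, 1, 1]
After 'mul': [3, 1]
After 'swap': [1, 3]
After 'mod': [1]
After 'neg': [-1]

Answer: -1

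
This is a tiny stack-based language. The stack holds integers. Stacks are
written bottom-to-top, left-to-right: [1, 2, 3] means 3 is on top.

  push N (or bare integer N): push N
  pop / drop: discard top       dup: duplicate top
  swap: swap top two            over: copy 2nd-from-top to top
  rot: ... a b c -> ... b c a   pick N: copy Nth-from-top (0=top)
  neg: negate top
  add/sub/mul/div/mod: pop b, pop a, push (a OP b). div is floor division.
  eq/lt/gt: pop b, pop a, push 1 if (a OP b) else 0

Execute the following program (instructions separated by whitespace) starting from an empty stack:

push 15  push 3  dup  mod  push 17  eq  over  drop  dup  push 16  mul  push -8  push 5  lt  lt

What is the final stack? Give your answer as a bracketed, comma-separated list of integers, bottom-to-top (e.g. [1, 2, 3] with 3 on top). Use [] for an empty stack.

Answer: [15, 0, 1]

Derivation:
After 'push 15': [15]
After 'push 3': [15, 3]
After 'dup': [15, 3, 3]
After 'mod': [15, 0]
After 'push 17': [15, 0, 17]
After 'eq': [15, 0]
After 'over': [15, 0, 15]
After 'drop': [15, 0]
After 'dup': [15, 0, 0]
After 'push 16': [15, 0, 0, 16]
After 'mul': [15, 0, 0]
After 'push -8': [15, 0, 0, -8]
After 'push 5': [15, 0, 0, -8, 5]
After 'lt': [15, 0, 0, 1]
After 'lt': [15, 0, 1]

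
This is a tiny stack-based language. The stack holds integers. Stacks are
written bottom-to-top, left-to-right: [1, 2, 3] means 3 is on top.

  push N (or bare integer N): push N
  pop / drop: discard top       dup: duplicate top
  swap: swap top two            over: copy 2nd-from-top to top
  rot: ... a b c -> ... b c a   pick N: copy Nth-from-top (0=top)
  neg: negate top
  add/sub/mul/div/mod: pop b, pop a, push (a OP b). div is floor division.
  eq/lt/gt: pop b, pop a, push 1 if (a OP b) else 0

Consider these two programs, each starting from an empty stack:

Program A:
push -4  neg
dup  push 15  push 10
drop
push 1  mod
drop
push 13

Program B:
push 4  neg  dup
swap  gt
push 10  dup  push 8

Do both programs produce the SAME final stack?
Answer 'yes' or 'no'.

Program A trace:
  After 'push -4': [-4]
  After 'neg': [4]
  After 'dup': [4, 4]
  After 'push 15': [4, 4, 15]
  After 'push 10': [4, 4, 15, 10]
  After 'drop': [4, 4, 15]
  After 'push 1': [4, 4, 15, 1]
  After 'mod': [4, 4, 0]
  After 'drop': [4, 4]
  After 'push 13': [4, 4, 13]
Program A final stack: [4, 4, 13]

Program B trace:
  After 'push 4': [4]
  After 'neg': [-4]
  After 'dup': [-4, -4]
  After 'swap': [-4, -4]
  After 'gt': [0]
  After 'push 10': [0, 10]
  After 'dup': [0, 10, 10]
  After 'push 8': [0, 10, 10, 8]
Program B final stack: [0, 10, 10, 8]
Same: no

Answer: no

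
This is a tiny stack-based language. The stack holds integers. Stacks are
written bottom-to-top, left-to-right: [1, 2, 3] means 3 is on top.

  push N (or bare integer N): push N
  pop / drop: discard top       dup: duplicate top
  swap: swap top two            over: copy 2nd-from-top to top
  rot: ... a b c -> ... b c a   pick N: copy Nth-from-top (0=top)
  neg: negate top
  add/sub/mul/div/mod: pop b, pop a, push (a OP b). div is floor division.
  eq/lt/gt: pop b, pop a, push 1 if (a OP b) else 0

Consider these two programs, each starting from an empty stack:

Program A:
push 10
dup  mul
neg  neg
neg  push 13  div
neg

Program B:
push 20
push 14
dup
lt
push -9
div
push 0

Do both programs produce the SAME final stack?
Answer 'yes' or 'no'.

Answer: no

Derivation:
Program A trace:
  After 'push 10': [10]
  After 'dup': [10, 10]
  After 'mul': [100]
  After 'neg': [-100]
  After 'neg': [100]
  After 'neg': [-100]
  After 'push 13': [-100, 13]
  After 'div': [-8]
  After 'neg': [8]
Program A final stack: [8]

Program B trace:
  After 'push 20': [20]
  After 'push 14': [20, 14]
  After 'dup': [20, 14, 14]
  After 'lt': [20, 0]
  After 'push -9': [20, 0, -9]
  After 'div': [20, 0]
  After 'push 0': [20, 0, 0]
Program B final stack: [20, 0, 0]
Same: no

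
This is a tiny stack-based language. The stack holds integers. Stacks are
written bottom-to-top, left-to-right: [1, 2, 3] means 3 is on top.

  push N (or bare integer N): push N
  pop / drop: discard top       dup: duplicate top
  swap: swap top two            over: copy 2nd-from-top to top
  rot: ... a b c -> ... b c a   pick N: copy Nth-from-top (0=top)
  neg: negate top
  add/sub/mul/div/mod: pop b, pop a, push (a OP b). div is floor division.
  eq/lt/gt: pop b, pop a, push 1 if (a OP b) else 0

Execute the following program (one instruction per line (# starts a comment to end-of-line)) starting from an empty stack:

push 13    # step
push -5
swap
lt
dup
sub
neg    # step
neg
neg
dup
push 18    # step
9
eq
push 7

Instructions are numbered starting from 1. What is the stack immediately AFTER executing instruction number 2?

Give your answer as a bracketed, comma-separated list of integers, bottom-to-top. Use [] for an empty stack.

Answer: [13, -5]

Derivation:
Step 1 ('push 13'): [13]
Step 2 ('push -5'): [13, -5]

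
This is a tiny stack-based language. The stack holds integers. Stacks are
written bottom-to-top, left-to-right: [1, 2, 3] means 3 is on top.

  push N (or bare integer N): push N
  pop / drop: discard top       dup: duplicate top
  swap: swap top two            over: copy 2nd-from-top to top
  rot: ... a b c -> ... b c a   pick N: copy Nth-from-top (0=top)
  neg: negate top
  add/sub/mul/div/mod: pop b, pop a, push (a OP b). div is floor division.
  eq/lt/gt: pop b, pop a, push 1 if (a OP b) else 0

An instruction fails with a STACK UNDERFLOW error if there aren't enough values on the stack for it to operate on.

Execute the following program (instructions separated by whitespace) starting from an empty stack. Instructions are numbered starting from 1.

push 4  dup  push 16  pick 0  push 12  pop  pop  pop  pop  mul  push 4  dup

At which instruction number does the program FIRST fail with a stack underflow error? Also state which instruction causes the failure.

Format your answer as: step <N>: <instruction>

Answer: step 10: mul

Derivation:
Step 1 ('push 4'): stack = [4], depth = 1
Step 2 ('dup'): stack = [4, 4], depth = 2
Step 3 ('push 16'): stack = [4, 4, 16], depth = 3
Step 4 ('pick 0'): stack = [4, 4, 16, 16], depth = 4
Step 5 ('push 12'): stack = [4, 4, 16, 16, 12], depth = 5
Step 6 ('pop'): stack = [4, 4, 16, 16], depth = 4
Step 7 ('pop'): stack = [4, 4, 16], depth = 3
Step 8 ('pop'): stack = [4, 4], depth = 2
Step 9 ('pop'): stack = [4], depth = 1
Step 10 ('mul'): needs 2 value(s) but depth is 1 — STACK UNDERFLOW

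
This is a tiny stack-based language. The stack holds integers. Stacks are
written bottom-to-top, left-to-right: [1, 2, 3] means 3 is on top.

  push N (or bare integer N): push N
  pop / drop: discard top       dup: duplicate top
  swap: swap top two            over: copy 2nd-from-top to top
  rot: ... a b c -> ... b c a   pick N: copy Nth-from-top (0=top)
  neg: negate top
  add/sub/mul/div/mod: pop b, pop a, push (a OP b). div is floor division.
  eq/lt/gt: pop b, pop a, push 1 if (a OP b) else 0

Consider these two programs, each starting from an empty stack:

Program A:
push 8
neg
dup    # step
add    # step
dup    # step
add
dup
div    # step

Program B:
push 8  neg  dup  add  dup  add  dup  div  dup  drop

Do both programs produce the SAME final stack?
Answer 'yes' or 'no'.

Program A trace:
  After 'push 8': [8]
  After 'neg': [-8]
  After 'dup': [-8, -8]
  After 'add': [-16]
  After 'dup': [-16, -16]
  After 'add': [-32]
  After 'dup': [-32, -32]
  After 'div': [1]
Program A final stack: [1]

Program B trace:
  After 'push 8': [8]
  After 'neg': [-8]
  After 'dup': [-8, -8]
  After 'add': [-16]
  After 'dup': [-16, -16]
  After 'add': [-32]
  After 'dup': [-32, -32]
  After 'div': [1]
  After 'dup': [1, 1]
  After 'drop': [1]
Program B final stack: [1]
Same: yes

Answer: yes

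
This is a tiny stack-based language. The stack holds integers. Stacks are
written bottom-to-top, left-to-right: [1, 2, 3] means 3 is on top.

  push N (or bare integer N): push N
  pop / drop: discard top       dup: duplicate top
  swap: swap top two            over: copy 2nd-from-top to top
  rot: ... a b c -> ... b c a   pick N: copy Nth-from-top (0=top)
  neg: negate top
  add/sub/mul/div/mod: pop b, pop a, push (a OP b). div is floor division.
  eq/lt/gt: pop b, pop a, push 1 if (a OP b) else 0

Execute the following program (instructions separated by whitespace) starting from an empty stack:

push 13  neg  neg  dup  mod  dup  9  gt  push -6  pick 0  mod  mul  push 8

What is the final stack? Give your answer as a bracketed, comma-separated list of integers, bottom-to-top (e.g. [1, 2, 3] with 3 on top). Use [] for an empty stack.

Answer: [0, 0, 8]

Derivation:
After 'push 13': [13]
After 'neg': [-13]
After 'neg': [13]
After 'dup': [13, 13]
After 'mod': [0]
After 'dup': [0, 0]
After 'push 9': [0, 0, 9]
After 'gt': [0, 0]
After 'push -6': [0, 0, -6]
After 'pick 0': [0, 0, -6, -6]
After 'mod': [0, 0, 0]
After 'mul': [0, 0]
After 'push 8': [0, 0, 8]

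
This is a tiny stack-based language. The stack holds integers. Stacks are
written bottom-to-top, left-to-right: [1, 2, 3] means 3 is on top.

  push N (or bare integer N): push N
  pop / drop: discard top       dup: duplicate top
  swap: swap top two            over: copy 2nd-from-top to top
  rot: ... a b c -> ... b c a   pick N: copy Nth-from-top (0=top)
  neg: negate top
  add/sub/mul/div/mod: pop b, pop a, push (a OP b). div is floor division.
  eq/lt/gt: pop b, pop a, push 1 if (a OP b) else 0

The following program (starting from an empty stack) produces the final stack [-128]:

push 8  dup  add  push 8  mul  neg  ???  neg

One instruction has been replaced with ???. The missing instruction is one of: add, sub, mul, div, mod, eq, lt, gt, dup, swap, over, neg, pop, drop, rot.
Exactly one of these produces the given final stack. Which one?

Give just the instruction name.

Stack before ???: [-128]
Stack after ???:  [128]
The instruction that transforms [-128] -> [128] is: neg

Answer: neg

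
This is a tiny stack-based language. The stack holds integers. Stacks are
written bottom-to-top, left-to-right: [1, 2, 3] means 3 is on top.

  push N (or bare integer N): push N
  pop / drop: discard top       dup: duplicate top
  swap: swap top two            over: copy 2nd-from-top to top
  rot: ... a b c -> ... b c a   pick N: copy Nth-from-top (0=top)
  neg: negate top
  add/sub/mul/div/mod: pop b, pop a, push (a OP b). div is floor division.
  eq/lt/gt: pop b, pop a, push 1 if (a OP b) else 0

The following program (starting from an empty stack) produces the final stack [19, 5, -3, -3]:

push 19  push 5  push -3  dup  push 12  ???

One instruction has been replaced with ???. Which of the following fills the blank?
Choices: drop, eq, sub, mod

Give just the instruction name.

Answer: drop

Derivation:
Stack before ???: [19, 5, -3, -3, 12]
Stack after ???:  [19, 5, -3, -3]
Checking each choice:
  drop: MATCH
  eq: produces [19, 5, -3, 0]
  sub: produces [19, 5, -3, -15]
  mod: produces [19, 5, -3, 9]


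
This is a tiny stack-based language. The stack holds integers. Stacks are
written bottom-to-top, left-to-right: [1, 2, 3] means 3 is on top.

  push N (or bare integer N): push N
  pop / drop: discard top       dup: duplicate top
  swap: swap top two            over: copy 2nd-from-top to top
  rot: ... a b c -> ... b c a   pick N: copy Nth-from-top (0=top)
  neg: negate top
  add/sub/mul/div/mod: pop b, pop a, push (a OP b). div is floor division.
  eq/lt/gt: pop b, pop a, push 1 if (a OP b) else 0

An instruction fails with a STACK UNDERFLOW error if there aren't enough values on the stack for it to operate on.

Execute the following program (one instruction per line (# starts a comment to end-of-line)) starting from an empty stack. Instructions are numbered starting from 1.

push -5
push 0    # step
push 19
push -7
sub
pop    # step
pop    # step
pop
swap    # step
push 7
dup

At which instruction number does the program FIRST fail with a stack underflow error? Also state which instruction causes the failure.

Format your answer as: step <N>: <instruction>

Step 1 ('push -5'): stack = [-5], depth = 1
Step 2 ('push 0'): stack = [-5, 0], depth = 2
Step 3 ('push 19'): stack = [-5, 0, 19], depth = 3
Step 4 ('push -7'): stack = [-5, 0, 19, -7], depth = 4
Step 5 ('sub'): stack = [-5, 0, 26], depth = 3
Step 6 ('pop'): stack = [-5, 0], depth = 2
Step 7 ('pop'): stack = [-5], depth = 1
Step 8 ('pop'): stack = [], depth = 0
Step 9 ('swap'): needs 2 value(s) but depth is 0 — STACK UNDERFLOW

Answer: step 9: swap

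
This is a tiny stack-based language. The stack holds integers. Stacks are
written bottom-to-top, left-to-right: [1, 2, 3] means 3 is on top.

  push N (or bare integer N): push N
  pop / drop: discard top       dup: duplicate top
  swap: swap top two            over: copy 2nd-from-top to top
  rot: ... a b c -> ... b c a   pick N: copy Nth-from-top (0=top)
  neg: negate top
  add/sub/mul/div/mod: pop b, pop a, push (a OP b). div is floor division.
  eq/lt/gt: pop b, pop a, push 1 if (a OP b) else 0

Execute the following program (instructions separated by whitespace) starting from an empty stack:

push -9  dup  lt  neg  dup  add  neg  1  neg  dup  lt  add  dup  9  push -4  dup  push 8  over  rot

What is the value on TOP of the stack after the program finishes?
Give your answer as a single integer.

Answer: -4

Derivation:
After 'push -9': [-9]
After 'dup': [-9, -9]
After 'lt': [0]
After 'neg': [0]
After 'dup': [0, 0]
After 'add': [0]
After 'neg': [0]
After 'push 1': [0, 1]
After 'neg': [0, -1]
After 'dup': [0, -1, -1]
After 'lt': [0, 0]
After 'add': [0]
After 'dup': [0, 0]
After 'push 9': [0, 0, 9]
After 'push -4': [0, 0, 9, -4]
After 'dup': [0, 0, 9, -4, -4]
After 'push 8': [0, 0, 9, -4, -4, 8]
After 'over': [0, 0, 9, -4, -4, 8, -4]
After 'rot': [0, 0, 9, -4, 8, -4, -4]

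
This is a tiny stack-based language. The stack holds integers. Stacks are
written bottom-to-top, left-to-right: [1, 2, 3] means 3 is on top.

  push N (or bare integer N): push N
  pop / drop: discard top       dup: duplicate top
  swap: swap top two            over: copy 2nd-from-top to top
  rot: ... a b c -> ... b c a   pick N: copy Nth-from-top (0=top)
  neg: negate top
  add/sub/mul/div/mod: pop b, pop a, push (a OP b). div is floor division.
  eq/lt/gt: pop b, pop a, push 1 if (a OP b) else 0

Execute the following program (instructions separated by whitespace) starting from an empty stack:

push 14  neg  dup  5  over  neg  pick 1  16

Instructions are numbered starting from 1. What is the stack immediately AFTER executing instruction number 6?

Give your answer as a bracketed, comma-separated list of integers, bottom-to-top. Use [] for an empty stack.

Answer: [-14, -14, 5, 14]

Derivation:
Step 1 ('push 14'): [14]
Step 2 ('neg'): [-14]
Step 3 ('dup'): [-14, -14]
Step 4 ('5'): [-14, -14, 5]
Step 5 ('over'): [-14, -14, 5, -14]
Step 6 ('neg'): [-14, -14, 5, 14]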